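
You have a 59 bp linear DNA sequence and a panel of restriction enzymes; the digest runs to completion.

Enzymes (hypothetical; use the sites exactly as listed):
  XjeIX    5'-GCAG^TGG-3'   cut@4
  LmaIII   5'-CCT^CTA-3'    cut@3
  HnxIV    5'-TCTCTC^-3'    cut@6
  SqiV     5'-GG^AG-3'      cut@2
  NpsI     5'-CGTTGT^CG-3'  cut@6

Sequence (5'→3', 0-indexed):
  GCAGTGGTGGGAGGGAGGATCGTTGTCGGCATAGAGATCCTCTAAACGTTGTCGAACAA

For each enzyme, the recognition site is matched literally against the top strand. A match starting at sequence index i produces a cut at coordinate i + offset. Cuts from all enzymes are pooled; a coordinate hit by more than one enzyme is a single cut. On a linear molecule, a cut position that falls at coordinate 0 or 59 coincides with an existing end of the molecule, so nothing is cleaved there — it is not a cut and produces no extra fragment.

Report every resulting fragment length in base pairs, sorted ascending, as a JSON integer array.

Site scan:
  XjeIX (GCAGTGG, off=4): starts [0] → cuts [4]
  LmaIII (CCTCTA, off=3): starts [38] → cuts [41]
  HnxIV (TCTCTC, off=6): no sites
  SqiV (GGAG, off=2): starts [9, 13] → cuts [11, 15]
  NpsI (CGTTGTCG, off=6): starts [20, 46] → cuts [26, 52]

Pooled cuts: [4, 11, 15, 26, 41, 52]

Fragments:
  [0,4): 4 bp
  [4,11): 7 bp
  [11,15): 4 bp
  [15,26): 11 bp
  [26,41): 15 bp
  [41,52): 11 bp
  [52,59): 7 bp

[4,4,7,7,11,11,15]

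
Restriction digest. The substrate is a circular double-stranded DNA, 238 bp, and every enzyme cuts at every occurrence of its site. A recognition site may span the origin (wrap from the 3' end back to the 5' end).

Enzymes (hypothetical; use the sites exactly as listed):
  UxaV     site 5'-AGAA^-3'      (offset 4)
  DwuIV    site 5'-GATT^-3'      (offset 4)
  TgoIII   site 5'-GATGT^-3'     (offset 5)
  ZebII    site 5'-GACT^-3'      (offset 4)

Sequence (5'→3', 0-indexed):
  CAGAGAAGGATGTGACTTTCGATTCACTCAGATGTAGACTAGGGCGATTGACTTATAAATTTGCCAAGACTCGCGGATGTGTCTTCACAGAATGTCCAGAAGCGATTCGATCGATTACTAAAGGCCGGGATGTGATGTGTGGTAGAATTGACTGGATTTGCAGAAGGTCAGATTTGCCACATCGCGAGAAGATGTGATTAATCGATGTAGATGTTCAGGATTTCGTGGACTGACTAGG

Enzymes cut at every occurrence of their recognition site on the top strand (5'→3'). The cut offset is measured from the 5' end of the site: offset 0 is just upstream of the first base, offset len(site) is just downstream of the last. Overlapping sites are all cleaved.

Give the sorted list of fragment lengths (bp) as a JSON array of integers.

Per-enzyme occurrences:
  UxaV (AGAA, off=4): starts [3, 88, 97, 143, 161, 186] → cuts [7, 92, 101, 147, 165, 190]
  DwuIV (GATT, off=4): starts [20, 45, 103, 112, 154, 170, 195, 218] → cuts [24, 49, 107, 116, 158, 174, 199, 222]
  TgoIII (GATGT, off=5): starts [8, 30, 75, 128, 133, 190, 203, 209] → cuts [13, 35, 80, 133, 138, 195, 208, 214]
  ZebII (GACT, off=4): starts [13, 36, 49, 67, 149, 227, 231] → cuts [17, 40, 53, 71, 153, 231, 235]

All cut coordinates (distinct, sorted): [7, 13, 17, 24, 35, 40, 49, 53, 71, 80, 92, 101, 107, 116, 133, 138, 147, 153, 158, 165, 174, 190, 195, 199, 208, 214, 222, 231, 235]

Fragment lengths:
  7→13: 6 bp
  13→17: 4 bp
  17→24: 7 bp
  24→35: 11 bp
  35→40: 5 bp
  40→49: 9 bp
  49→53: 4 bp
  53→71: 18 bp
  71→80: 9 bp
  80→92: 12 bp
  92→101: 9 bp
  101→107: 6 bp
  107→116: 9 bp
  116→133: 17 bp
  133→138: 5 bp
  138→147: 9 bp
  147→153: 6 bp
  153→158: 5 bp
  158→165: 7 bp
  165→174: 9 bp
  174→190: 16 bp
  190→195: 5 bp
  195→199: 4 bp
  199→208: 9 bp
  208→214: 6 bp
  214→222: 8 bp
  222→231: 9 bp
  231→235: 4 bp
  235→7 (wrap): 238-235+7 = 10 bp

[4,4,4,4,5,5,5,5,6,6,6,6,7,7,8,9,9,9,9,9,9,9,9,10,11,12,16,17,18]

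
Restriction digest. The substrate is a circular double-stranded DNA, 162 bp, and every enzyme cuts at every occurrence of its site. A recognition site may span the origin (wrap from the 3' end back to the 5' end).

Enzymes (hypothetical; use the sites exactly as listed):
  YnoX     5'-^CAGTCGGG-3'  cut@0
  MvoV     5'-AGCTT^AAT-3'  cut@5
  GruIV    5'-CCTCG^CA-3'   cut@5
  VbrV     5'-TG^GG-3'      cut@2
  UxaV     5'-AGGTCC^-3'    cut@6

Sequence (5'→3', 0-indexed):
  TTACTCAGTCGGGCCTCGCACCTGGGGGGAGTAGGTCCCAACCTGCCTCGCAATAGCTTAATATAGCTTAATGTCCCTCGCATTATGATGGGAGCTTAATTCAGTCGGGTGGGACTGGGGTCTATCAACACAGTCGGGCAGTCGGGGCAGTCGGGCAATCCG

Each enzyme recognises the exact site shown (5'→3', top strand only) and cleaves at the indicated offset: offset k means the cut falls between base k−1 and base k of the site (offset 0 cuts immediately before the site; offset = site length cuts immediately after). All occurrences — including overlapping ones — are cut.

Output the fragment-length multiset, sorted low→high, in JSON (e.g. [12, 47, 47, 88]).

[4,6,6,7,8,9,9,10,10,10,11,12,13,13,14,20]

Site scan:
  YnoX (CAGTCGGG, off=0): starts [5, 101, 130, 138, 147] → cuts [5, 101, 130, 138, 147]
  MvoV (AGCTTAAT, off=5): starts [54, 64, 92] → cuts [59, 69, 97]
  GruIV (CCTCGCA, off=5): starts [13, 45, 75] → cuts [18, 50, 80]
  VbrV (TGGG, off=2): starts [22, 88, 109, 115] → cuts [24, 90, 111, 117]
  UxaV (AGGTCC, off=6): starts [32] → cuts [38]

Pooled cuts: [5, 18, 24, 38, 50, 59, 69, 80, 90, 97, 101, 111, 117, 130, 138, 147]

Fragments:
  5→18: 13 bp
  18→24: 6 bp
  24→38: 14 bp
  38→50: 12 bp
  50→59: 9 bp
  59→69: 10 bp
  69→80: 11 bp
  80→90: 10 bp
  90→97: 7 bp
  97→101: 4 bp
  101→111: 10 bp
  111→117: 6 bp
  117→130: 13 bp
  130→138: 8 bp
  138→147: 9 bp
  147→5 (wrap): 162-147+5 = 20 bp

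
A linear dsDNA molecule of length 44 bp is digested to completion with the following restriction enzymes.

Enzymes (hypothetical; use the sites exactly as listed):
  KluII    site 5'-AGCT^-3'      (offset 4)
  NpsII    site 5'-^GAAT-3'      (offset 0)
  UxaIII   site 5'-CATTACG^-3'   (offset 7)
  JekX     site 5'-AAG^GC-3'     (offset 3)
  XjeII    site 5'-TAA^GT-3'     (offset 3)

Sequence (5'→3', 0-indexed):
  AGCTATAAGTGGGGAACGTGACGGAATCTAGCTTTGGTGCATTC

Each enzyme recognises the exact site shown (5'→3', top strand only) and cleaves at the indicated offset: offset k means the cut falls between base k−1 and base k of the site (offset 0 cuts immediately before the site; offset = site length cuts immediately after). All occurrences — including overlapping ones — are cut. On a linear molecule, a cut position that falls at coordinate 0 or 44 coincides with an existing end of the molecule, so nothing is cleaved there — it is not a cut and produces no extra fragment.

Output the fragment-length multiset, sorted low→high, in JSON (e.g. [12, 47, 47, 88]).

[4,4,10,11,15]

Site scan:
  KluII (AGCT, off=4): starts [0, 29] → cuts [4, 33]
  NpsII (GAAT, off=0): starts [23] → cuts [23]
  UxaIII (CATTACG, off=7): no sites
  JekX (AAGGC, off=3): no sites
  XjeII (TAAGT, off=3): starts [5] → cuts [8]

Pooled cuts: [4, 8, 23, 33]

Fragment lengths:
  [0,4): 4 bp
  [4,8): 4 bp
  [8,23): 15 bp
  [23,33): 10 bp
  [33,44): 11 bp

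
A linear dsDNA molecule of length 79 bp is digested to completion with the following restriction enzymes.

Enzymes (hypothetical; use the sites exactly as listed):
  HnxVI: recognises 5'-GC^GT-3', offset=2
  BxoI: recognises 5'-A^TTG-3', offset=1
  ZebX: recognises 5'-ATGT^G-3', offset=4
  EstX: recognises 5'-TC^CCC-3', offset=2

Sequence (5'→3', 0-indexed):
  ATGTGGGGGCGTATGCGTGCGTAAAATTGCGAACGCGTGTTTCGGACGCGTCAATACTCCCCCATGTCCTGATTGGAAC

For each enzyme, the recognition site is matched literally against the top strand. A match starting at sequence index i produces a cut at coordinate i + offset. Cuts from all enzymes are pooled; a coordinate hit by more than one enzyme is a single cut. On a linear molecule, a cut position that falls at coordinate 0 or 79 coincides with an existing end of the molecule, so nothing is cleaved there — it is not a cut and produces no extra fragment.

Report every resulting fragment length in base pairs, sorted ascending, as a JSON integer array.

Per-enzyme occurrences:
  HnxVI GCGT/2: at [8, 14, 18, 34, 47] ⇒ [10, 16, 20, 36, 49]
  BxoI ATTG/1: at [25, 71] ⇒ [26, 72]
  ZebX ATGTG/4: at [0] ⇒ [4]
  EstX TCCCC/2: at [57] ⇒ [59]

All cut coordinates (distinct, sorted): [4, 10, 16, 20, 26, 36, 49, 59, 72]

Fragments:
  [0,4): 4 bp
  [4,10): 6 bp
  [10,16): 6 bp
  [16,20): 4 bp
  [20,26): 6 bp
  [26,36): 10 bp
  [36,49): 13 bp
  [49,59): 10 bp
  [59,72): 13 bp
  [72,79): 7 bp

[4,4,6,6,6,7,10,10,13,13]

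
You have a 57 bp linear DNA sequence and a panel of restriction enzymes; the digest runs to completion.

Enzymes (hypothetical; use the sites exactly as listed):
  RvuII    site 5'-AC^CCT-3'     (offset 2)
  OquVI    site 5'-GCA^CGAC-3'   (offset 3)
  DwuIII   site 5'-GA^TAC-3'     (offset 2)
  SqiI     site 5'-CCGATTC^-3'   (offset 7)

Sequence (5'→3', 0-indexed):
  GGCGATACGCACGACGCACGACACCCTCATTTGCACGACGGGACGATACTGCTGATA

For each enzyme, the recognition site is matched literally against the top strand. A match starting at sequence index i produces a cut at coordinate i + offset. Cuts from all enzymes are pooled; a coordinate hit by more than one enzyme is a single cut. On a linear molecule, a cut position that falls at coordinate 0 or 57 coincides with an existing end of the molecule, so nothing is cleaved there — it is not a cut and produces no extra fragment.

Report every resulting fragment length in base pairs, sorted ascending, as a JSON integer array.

[5,6,6,7,11,11,11]

Per-enzyme occurrences:
  RvuII ACCCT/2: at [22] ⇒ [24]
  OquVI GCACGAC/3: at [8, 15, 32] ⇒ [11, 18, 35]
  DwuIII GATAC/2: at [3, 44] ⇒ [5, 46]
  SqiI (CCGATTC, off=7): no sites

Pooled cuts: [5, 11, 18, 24, 35, 46]

Fragments:
  [0,5): 5 bp
  [5,11): 6 bp
  [11,18): 7 bp
  [18,24): 6 bp
  [24,35): 11 bp
  [35,46): 11 bp
  [46,57): 11 bp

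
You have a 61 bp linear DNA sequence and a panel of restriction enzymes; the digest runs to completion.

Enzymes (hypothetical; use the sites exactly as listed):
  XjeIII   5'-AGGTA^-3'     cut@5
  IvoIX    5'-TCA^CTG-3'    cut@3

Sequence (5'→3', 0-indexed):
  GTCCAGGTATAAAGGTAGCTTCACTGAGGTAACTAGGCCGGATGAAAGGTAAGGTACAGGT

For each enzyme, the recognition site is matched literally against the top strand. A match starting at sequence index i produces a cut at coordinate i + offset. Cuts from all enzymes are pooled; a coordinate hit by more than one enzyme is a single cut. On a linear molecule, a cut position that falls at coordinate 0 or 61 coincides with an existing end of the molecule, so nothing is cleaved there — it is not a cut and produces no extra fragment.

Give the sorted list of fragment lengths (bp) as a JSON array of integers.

[5,5,6,8,8,9,20]

Site scan:
  XjeIII (AGGTA, off=5): starts [4, 12, 26, 46, 51] → cuts [9, 17, 31, 51, 56]
  IvoIX (TCACTG, off=3): starts [20] → cuts [23]

All cut coordinates (distinct, sorted): [9, 17, 23, 31, 51, 56]

Fragment lengths:
  [0,9): 9 bp
  [9,17): 8 bp
  [17,23): 6 bp
  [23,31): 8 bp
  [31,51): 20 bp
  [51,56): 5 bp
  [56,61): 5 bp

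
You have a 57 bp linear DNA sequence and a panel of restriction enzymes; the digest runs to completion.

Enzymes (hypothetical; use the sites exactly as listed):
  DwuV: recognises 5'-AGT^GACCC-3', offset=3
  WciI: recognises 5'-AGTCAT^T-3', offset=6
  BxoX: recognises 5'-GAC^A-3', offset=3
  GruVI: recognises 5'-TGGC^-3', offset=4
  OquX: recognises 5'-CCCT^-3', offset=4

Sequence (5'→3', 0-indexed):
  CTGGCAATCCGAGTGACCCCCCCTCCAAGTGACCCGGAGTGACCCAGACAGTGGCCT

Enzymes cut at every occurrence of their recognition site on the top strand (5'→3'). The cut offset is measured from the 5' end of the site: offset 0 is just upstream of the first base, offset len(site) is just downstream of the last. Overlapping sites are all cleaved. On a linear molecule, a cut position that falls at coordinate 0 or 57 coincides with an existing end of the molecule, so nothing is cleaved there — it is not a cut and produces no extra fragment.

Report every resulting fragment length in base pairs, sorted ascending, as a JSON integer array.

[2,5,6,6,9,9,10,10]

Per-enzyme occurrences:
  DwuV AGTGACCC/3: at [11, 27, 37] ⇒ [14, 30, 40]
  WciI (AGTCATT, off=6): no sites
  BxoX GACA/3: at [46] ⇒ [49]
  GruVI TGGC/4: at [1, 51] ⇒ [5, 55]
  OquX CCCT/4: at [20] ⇒ [24]

Pooled cuts: [5, 14, 24, 30, 40, 49, 55]

Fragments:
  [0,5): 5 bp
  [5,14): 9 bp
  [14,24): 10 bp
  [24,30): 6 bp
  [30,40): 10 bp
  [40,49): 9 bp
  [49,55): 6 bp
  [55,57): 2 bp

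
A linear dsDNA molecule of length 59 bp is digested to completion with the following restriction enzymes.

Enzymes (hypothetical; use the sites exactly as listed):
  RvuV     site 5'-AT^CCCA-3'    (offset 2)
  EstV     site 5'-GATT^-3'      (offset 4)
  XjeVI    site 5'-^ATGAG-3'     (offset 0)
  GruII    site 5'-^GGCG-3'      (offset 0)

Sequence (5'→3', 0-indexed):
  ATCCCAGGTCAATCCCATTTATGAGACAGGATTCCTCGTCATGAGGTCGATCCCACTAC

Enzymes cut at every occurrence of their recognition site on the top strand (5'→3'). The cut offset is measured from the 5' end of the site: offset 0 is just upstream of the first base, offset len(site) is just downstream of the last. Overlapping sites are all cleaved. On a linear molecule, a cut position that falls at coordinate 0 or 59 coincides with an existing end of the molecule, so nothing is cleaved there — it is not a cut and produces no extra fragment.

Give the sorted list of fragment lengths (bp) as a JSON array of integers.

Per-enzyme occurrences:
  RvuV ATCCCA/2: at [0, 11, 49] ⇒ [2, 13, 51]
  EstV GATT/4: at [29] ⇒ [33]
  XjeVI ATGAG/0: at [20, 40] ⇒ [20, 40]
  GruII (GGCG, off=0): no sites

Pooled cuts: [2, 13, 20, 33, 40, 51]

Fragments:
  [0,2): 2 bp
  [2,13): 11 bp
  [13,20): 7 bp
  [20,33): 13 bp
  [33,40): 7 bp
  [40,51): 11 bp
  [51,59): 8 bp

[2,7,7,8,11,11,13]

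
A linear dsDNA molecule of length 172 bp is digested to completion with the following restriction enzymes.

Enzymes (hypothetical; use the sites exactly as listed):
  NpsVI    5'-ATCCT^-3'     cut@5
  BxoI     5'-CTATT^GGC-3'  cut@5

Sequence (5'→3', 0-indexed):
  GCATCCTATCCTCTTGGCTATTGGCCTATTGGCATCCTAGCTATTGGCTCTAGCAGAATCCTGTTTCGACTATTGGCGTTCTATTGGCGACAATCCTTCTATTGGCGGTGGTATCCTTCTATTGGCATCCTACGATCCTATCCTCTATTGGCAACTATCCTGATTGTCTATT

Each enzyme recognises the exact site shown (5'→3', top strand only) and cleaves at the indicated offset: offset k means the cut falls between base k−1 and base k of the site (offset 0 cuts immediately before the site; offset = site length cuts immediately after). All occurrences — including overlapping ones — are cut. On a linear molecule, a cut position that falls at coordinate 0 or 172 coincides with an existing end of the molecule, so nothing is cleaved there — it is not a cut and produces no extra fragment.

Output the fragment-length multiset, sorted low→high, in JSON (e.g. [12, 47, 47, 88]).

Scan for sites:
  NpsVI (ATCCT, off=5): starts [2, 7, 33, 57, 92, 112, 126, 134, 139, 156] → cuts [7, 12, 38, 62, 97, 117, 131, 139, 144, 161]
  BxoI (CTATTGGC, off=5): starts [17, 25, 40, 69, 80, 98, 118, 144] → cuts [22, 30, 45, 74, 85, 103, 123, 149]

All cut coordinates (distinct, sorted): [7, 12, 22, 30, 38, 45, 62, 74, 85, 97, 103, 117, 123, 131, 139, 144, 149, 161]

Fragment lengths:
  [0,7): 7 bp
  [7,12): 5 bp
  [12,22): 10 bp
  [22,30): 8 bp
  [30,38): 8 bp
  [38,45): 7 bp
  [45,62): 17 bp
  [62,74): 12 bp
  [74,85): 11 bp
  [85,97): 12 bp
  [97,103): 6 bp
  [103,117): 14 bp
  [117,123): 6 bp
  [123,131): 8 bp
  [131,139): 8 bp
  [139,144): 5 bp
  [144,149): 5 bp
  [149,161): 12 bp
  [161,172): 11 bp

[5,5,5,6,6,7,7,8,8,8,8,10,11,11,12,12,12,14,17]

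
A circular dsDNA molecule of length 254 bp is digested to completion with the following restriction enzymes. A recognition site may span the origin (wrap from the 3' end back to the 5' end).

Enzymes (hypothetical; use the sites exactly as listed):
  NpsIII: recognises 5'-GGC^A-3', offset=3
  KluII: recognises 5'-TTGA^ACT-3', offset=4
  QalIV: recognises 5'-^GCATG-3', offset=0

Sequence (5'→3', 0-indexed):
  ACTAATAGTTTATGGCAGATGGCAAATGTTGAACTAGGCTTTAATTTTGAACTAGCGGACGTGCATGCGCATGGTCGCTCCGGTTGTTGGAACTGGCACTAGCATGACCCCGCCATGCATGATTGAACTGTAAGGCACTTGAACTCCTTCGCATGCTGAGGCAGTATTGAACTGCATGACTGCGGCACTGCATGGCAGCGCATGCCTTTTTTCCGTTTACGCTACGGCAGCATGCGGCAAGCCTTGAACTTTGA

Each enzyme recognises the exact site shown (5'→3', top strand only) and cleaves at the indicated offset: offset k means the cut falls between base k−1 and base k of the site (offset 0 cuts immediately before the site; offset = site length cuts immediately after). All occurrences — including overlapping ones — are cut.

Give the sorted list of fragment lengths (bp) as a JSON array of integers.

[1,3,3,3,4,6,6,7,7,7,8,8,9,9,9,10,10,12,12,13,15,16,18,29,29]

Site scan:
  NpsIII (GGCA, off=3): starts [13, 20, 94, 133, 159, 183, 193, 225, 235] → cuts [16, 23, 97, 136, 162, 186, 196, 228, 238]
  KluII (TTGAACT, off=4): starts [28, 46, 122, 138, 166, 243, 250] → cuts [0, 32, 50, 126, 142, 170, 247]
  QalIV (GCATG, off=0): starts [62, 68, 101, 116, 150, 173, 189, 199, 229] → cuts [62, 68, 101, 116, 150, 173, 189, 199, 229]

Pooled cuts: [0, 16, 23, 32, 50, 62, 68, 97, 101, 116, 126, 136, 142, 150, 162, 170, 173, 186, 189, 196, 199, 228, 229, 238, 247]

Fragments:
  0→16: 16 bp
  16→23: 7 bp
  23→32: 9 bp
  32→50: 18 bp
  50→62: 12 bp
  62→68: 6 bp
  68→97: 29 bp
  97→101: 4 bp
  101→116: 15 bp
  116→126: 10 bp
  126→136: 10 bp
  136→142: 6 bp
  142→150: 8 bp
  150→162: 12 bp
  162→170: 8 bp
  170→173: 3 bp
  173→186: 13 bp
  186→189: 3 bp
  189→196: 7 bp
  196→199: 3 bp
  199→228: 29 bp
  228→229: 1 bp
  229→238: 9 bp
  238→247: 9 bp
  247→0 (wrap): 254-247+0 = 7 bp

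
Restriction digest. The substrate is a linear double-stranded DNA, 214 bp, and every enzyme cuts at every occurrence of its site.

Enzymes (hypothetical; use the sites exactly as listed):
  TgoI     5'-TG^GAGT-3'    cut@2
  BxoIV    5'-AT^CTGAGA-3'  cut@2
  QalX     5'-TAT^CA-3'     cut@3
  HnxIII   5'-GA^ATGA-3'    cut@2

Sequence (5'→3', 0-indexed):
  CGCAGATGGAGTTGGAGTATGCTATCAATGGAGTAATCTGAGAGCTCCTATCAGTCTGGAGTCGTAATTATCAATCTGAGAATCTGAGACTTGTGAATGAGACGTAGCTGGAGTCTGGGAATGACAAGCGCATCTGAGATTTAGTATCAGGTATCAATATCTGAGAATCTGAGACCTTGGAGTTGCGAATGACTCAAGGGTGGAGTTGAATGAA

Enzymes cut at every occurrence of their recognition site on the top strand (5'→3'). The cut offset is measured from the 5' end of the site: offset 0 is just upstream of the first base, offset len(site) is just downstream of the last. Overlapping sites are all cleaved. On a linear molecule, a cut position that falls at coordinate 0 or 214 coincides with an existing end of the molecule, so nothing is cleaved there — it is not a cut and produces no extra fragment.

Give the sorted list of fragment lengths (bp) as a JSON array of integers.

Per-enzyme occurrences:
  TgoI TGGAGT/2: at [6, 12, 28, 56, 108, 177, 200] ⇒ [8, 14, 30, 58, 110, 179, 202]
  BxoIV ATCTGAGA/2: at [35, 73, 81, 131, 158, 166] ⇒ [37, 75, 83, 133, 160, 168]
  QalX TATCA/3: at [22, 48, 68, 144, 151] ⇒ [25, 51, 71, 147, 154]
  HnxIII GAATGA/2: at [94, 118, 186, 207] ⇒ [96, 120, 188, 209]

All cut coordinates (distinct, sorted): [8, 14, 25, 30, 37, 51, 58, 71, 75, 83, 96, 110, 120, 133, 147, 154, 160, 168, 179, 188, 202, 209]

Fragment lengths:
  [0,8): 8 bp
  [8,14): 6 bp
  [14,25): 11 bp
  [25,30): 5 bp
  [30,37): 7 bp
  [37,51): 14 bp
  [51,58): 7 bp
  [58,71): 13 bp
  [71,75): 4 bp
  [75,83): 8 bp
  [83,96): 13 bp
  [96,110): 14 bp
  [110,120): 10 bp
  [120,133): 13 bp
  [133,147): 14 bp
  [147,154): 7 bp
  [154,160): 6 bp
  [160,168): 8 bp
  [168,179): 11 bp
  [179,188): 9 bp
  [188,202): 14 bp
  [202,209): 7 bp
  [209,214): 5 bp

[4,5,5,6,6,7,7,7,7,8,8,8,9,10,11,11,13,13,13,14,14,14,14]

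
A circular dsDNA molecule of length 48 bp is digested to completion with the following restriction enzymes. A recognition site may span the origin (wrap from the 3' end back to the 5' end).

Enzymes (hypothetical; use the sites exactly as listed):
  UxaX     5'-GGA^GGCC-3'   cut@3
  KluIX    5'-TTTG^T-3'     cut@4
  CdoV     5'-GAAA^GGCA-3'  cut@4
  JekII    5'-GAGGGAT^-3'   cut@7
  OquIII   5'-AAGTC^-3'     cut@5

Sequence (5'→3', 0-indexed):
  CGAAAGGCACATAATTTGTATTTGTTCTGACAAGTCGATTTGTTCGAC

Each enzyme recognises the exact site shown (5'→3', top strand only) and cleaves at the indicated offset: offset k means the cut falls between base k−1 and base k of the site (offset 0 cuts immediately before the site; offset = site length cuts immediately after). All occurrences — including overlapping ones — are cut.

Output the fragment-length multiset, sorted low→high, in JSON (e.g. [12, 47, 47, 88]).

[6,6,11,12,13]

Per-enzyme occurrences:
  UxaX (GGAGGCC, off=3): no sites
  KluIX TTTGT/4: at [14, 20, 38] ⇒ [18, 24, 42]
  CdoV GAAAGGCA/4: at [1] ⇒ [5]
  JekII (GAGGGAT, off=7): no sites
  OquIII AAGTC/5: at [31] ⇒ [36]

All cut coordinates (distinct, sorted): [5, 18, 24, 36, 42]

Fragment lengths:
  5→18: 13 bp
  18→24: 6 bp
  24→36: 12 bp
  36→42: 6 bp
  42→5 (wrap): 48-42+5 = 11 bp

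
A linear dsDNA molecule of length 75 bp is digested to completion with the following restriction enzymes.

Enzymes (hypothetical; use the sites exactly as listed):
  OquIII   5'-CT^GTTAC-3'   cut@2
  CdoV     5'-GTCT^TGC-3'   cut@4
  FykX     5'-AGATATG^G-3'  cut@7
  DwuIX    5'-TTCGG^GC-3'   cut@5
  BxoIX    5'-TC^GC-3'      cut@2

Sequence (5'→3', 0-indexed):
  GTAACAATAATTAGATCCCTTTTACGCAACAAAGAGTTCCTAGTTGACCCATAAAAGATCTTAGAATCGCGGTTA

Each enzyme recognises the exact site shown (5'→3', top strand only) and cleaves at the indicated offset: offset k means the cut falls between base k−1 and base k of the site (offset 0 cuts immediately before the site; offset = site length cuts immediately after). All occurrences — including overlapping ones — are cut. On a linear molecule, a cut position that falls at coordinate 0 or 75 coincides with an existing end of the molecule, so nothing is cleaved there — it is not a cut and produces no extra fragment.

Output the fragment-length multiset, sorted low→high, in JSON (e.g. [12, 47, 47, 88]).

[7,68]

Per-enzyme occurrences:
  OquIII (CTGTTAC, off=2): no sites
  CdoV (GTCTTGC, off=4): no sites
  FykX (AGATATGG, off=7): no sites
  DwuIX (TTCGGGC, off=5): no sites
  BxoIX (TCGC, off=2): starts [66] → cuts [68]

All cut coordinates (distinct, sorted): [68]

Fragment lengths:
  [0,68): 68 bp
  [68,75): 7 bp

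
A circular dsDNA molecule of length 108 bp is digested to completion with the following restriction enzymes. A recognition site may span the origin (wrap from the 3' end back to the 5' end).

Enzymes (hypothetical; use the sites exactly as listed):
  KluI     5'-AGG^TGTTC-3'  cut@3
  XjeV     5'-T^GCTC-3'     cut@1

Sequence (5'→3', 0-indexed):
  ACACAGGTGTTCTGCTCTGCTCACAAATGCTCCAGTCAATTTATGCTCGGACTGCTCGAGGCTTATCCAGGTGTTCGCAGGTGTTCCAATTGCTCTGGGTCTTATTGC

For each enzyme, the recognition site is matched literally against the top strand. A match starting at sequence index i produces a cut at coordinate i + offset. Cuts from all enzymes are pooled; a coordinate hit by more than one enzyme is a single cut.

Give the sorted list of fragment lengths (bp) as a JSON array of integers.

Scan for sites:
  KluI AGGTGTTC/3: at [4, 68, 78] ⇒ [7, 71, 81]
  XjeV TGCTC/1: at [12, 17, 27, 43, 52, 90] ⇒ [13, 18, 28, 44, 53, 91]

All cut coordinates (distinct, sorted): [7, 13, 18, 28, 44, 53, 71, 81, 91]

Fragment lengths:
  7→13: 6 bp
  13→18: 5 bp
  18→28: 10 bp
  28→44: 16 bp
  44→53: 9 bp
  53→71: 18 bp
  71→81: 10 bp
  81→91: 10 bp
  91→7 (wrap): 108-91+7 = 24 bp

[5,6,9,10,10,10,16,18,24]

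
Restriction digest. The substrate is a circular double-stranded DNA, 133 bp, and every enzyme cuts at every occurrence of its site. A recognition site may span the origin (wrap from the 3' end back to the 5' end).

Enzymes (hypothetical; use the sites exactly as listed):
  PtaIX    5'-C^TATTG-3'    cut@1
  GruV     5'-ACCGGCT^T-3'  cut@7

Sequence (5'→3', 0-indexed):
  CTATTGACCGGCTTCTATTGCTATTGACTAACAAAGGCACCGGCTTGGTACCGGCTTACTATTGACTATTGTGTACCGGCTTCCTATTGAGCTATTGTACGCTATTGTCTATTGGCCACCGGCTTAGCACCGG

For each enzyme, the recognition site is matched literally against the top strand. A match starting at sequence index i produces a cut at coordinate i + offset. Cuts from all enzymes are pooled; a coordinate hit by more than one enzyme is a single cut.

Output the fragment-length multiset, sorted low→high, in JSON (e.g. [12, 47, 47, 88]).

[2,3,3,6,7,7,8,10,10,11,12,15,15,24]

Per-enzyme occurrences:
  PtaIX CTATTG/1: at [0, 14, 20, 58, 65, 83, 91, 101, 108] ⇒ [1, 15, 21, 59, 66, 84, 92, 102, 109]
  GruV ACCGGCTT/7: at [6, 38, 49, 74, 117] ⇒ [13, 45, 56, 81, 124]

All cut coordinates (distinct, sorted): [1, 13, 15, 21, 45, 56, 59, 66, 81, 84, 92, 102, 109, 124]

Fragments:
  1→13: 12 bp
  13→15: 2 bp
  15→21: 6 bp
  21→45: 24 bp
  45→56: 11 bp
  56→59: 3 bp
  59→66: 7 bp
  66→81: 15 bp
  81→84: 3 bp
  84→92: 8 bp
  92→102: 10 bp
  102→109: 7 bp
  109→124: 15 bp
  124→1 (wrap): 133-124+1 = 10 bp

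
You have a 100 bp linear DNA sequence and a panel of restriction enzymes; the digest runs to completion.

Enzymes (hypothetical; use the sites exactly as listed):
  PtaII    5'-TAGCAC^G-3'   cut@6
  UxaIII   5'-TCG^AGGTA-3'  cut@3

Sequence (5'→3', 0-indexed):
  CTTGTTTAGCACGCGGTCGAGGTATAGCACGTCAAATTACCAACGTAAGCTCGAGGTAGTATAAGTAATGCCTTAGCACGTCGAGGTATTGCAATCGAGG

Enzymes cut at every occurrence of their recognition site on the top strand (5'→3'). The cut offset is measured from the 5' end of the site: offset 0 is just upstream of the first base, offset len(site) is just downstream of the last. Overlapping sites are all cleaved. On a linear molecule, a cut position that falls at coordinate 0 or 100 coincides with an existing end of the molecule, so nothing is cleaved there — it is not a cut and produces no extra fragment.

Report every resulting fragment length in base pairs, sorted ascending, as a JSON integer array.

Per-enzyme occurrences:
  PtaII TAGCACG/6: at [6, 24, 73] ⇒ [12, 30, 79]
  UxaIII TCGAGGTA/3: at [16, 50, 80] ⇒ [19, 53, 83]

All cut coordinates (distinct, sorted): [12, 19, 30, 53, 79, 83]

Fragments:
  [0,12): 12 bp
  [12,19): 7 bp
  [19,30): 11 bp
  [30,53): 23 bp
  [53,79): 26 bp
  [79,83): 4 bp
  [83,100): 17 bp

[4,7,11,12,17,23,26]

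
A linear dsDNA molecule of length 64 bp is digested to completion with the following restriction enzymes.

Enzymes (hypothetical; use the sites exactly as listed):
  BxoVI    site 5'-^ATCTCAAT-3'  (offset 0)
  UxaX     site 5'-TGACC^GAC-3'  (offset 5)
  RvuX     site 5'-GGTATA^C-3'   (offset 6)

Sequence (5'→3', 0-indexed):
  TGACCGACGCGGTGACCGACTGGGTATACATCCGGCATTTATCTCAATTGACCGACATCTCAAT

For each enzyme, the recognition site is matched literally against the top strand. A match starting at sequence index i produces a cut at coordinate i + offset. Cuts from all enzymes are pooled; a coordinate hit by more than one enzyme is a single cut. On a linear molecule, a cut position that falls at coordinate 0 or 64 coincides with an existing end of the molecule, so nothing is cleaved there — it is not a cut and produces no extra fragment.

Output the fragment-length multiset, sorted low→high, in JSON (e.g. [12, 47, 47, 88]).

[3,5,8,11,12,12,13]

Per-enzyme occurrences:
  BxoVI ATCTCAAT/0: at [40, 56] ⇒ [40, 56]
  UxaX TGACCGAC/5: at [0, 12, 48] ⇒ [5, 17, 53]
  RvuX GGTATAC/6: at [22] ⇒ [28]

Pooled cuts: [5, 17, 28, 40, 53, 56]

Fragments:
  [0,5): 5 bp
  [5,17): 12 bp
  [17,28): 11 bp
  [28,40): 12 bp
  [40,53): 13 bp
  [53,56): 3 bp
  [56,64): 8 bp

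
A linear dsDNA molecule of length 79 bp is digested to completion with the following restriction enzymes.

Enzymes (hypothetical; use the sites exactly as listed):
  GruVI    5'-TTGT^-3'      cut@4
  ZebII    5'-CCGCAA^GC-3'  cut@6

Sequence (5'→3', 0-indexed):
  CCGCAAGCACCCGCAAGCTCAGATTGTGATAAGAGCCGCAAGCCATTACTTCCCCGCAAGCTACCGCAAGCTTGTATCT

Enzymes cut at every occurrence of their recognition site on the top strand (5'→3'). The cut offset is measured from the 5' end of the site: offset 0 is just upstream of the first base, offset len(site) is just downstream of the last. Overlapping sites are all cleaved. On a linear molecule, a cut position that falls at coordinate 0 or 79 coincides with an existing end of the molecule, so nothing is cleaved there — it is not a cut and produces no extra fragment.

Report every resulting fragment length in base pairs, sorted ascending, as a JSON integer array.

Scan for sites:
  GruVI TTGT/4: at [23, 71] ⇒ [27, 75]
  ZebII CCGCAAGC/6: at [0, 10, 35, 53, 63] ⇒ [6, 16, 41, 59, 69]

All cut coordinates (distinct, sorted): [6, 16, 27, 41, 59, 69, 75]

Fragments:
  [0,6): 6 bp
  [6,16): 10 bp
  [16,27): 11 bp
  [27,41): 14 bp
  [41,59): 18 bp
  [59,69): 10 bp
  [69,75): 6 bp
  [75,79): 4 bp

[4,6,6,10,10,11,14,18]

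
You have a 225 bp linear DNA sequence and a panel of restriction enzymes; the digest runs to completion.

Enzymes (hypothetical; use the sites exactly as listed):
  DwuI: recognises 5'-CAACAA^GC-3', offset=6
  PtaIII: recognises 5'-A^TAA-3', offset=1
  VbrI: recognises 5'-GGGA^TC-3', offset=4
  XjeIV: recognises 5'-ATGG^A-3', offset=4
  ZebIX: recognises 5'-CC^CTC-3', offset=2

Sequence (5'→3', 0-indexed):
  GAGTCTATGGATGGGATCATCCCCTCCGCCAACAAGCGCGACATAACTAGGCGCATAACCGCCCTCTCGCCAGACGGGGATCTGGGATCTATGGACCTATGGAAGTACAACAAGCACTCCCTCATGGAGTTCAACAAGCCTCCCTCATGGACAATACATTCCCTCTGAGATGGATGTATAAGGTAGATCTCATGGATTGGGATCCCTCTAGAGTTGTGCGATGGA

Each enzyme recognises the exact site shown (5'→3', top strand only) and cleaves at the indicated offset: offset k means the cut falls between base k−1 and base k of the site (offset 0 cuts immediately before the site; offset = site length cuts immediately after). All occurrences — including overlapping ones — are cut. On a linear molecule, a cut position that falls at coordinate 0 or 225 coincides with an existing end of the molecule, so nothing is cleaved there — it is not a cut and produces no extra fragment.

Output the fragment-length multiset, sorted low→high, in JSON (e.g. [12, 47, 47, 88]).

[1,3,5,6,6,7,7,7,7,7,7,7,8,8,8,10,10,11,11,12,12,12,17,17,19]

Per-enzyme occurrences:
  DwuI (CAACAAGC, off=6): starts [29, 107, 131] → cuts [35, 113, 137]
  PtaIII (ATAA, off=1): starts [42, 54, 177] → cuts [43, 55, 178]
  VbrI (GGGATC, off=4): starts [12, 76, 83, 198] → cuts [16, 80, 87, 202]
  XjeIV (ATGGA, off=4): starts [6, 90, 98, 123, 146, 169, 191, 220] → cuts [10, 94, 102, 127, 150, 173, 195, 224]
  ZebIX (CCCTC, off=2): starts [21, 61, 118, 141, 160, 203] → cuts [23, 63, 120, 143, 162, 205]

All cut coordinates (distinct, sorted): [10, 16, 23, 35, 43, 55, 63, 80, 87, 94, 102, 113, 120, 127, 137, 143, 150, 162, 173, 178, 195, 202, 205, 224]

Fragment lengths:
  [0,10): 10 bp
  [10,16): 6 bp
  [16,23): 7 bp
  [23,35): 12 bp
  [35,43): 8 bp
  [43,55): 12 bp
  [55,63): 8 bp
  [63,80): 17 bp
  [80,87): 7 bp
  [87,94): 7 bp
  [94,102): 8 bp
  [102,113): 11 bp
  [113,120): 7 bp
  [120,127): 7 bp
  [127,137): 10 bp
  [137,143): 6 bp
  [143,150): 7 bp
  [150,162): 12 bp
  [162,173): 11 bp
  [173,178): 5 bp
  [178,195): 17 bp
  [195,202): 7 bp
  [202,205): 3 bp
  [205,224): 19 bp
  [224,225): 1 bp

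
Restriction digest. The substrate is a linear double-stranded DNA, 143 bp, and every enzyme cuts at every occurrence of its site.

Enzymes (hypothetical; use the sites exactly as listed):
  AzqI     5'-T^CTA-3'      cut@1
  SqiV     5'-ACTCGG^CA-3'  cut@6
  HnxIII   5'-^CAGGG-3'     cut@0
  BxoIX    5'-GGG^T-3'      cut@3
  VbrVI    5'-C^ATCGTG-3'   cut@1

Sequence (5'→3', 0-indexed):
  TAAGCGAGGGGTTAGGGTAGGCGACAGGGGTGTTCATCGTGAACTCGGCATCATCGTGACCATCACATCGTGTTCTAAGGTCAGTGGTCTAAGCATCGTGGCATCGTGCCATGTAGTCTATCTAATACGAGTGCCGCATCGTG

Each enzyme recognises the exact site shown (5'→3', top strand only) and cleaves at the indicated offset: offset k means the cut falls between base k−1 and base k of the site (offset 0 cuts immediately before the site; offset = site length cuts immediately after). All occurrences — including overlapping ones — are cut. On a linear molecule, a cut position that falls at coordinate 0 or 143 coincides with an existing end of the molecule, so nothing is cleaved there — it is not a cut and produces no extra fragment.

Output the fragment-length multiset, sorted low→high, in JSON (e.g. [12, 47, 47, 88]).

Per-enzyme occurrences:
  AzqI TCTA/1: at [73, 87, 116, 120] ⇒ [74, 88, 117, 121]
  SqiV ACTCGGCA/6: at [42] ⇒ [48]
  HnxIII CAGGG/0: at [24] ⇒ [24]
  BxoIX GGGT/3: at [8, 14, 27] ⇒ [11, 17, 30]
  VbrVI CATCGTG/1: at [34, 51, 65, 93, 101, 136] ⇒ [35, 52, 66, 94, 102, 137]

Pooled cuts: [11, 17, 24, 30, 35, 48, 52, 66, 74, 88, 94, 102, 117, 121, 137]

Fragments:
  [0,11): 11 bp
  [11,17): 6 bp
  [17,24): 7 bp
  [24,30): 6 bp
  [30,35): 5 bp
  [35,48): 13 bp
  [48,52): 4 bp
  [52,66): 14 bp
  [66,74): 8 bp
  [74,88): 14 bp
  [88,94): 6 bp
  [94,102): 8 bp
  [102,117): 15 bp
  [117,121): 4 bp
  [121,137): 16 bp
  [137,143): 6 bp

[4,4,5,6,6,6,6,7,8,8,11,13,14,14,15,16]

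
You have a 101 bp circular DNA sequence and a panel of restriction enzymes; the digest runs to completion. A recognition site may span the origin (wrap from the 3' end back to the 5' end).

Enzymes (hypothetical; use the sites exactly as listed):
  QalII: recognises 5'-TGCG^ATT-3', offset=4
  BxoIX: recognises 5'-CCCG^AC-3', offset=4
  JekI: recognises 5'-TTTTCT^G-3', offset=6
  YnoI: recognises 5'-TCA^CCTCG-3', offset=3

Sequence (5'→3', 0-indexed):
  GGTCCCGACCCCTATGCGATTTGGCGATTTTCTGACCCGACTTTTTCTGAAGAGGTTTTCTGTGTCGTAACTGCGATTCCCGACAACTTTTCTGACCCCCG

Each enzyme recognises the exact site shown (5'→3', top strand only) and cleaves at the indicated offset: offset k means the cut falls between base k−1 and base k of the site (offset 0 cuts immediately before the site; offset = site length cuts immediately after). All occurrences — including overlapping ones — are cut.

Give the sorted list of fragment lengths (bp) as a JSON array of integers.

[6,7,9,11,11,13,14,15,15]

Per-enzyme occurrences:
  QalII TGCGATT/4: at [14, 71] ⇒ [18, 75]
  BxoIX CCCGAC/4: at [3, 35, 78] ⇒ [7, 39, 82]
  JekI TTTTCTG/6: at [27, 42, 55, 87] ⇒ [33, 48, 61, 93]
  YnoI (TCACCTCG, off=3): no sites

All cut coordinates (distinct, sorted): [7, 18, 33, 39, 48, 61, 75, 82, 93]

Fragment lengths:
  7→18: 11 bp
  18→33: 15 bp
  33→39: 6 bp
  39→48: 9 bp
  48→61: 13 bp
  61→75: 14 bp
  75→82: 7 bp
  82→93: 11 bp
  93→7 (wrap): 101-93+7 = 15 bp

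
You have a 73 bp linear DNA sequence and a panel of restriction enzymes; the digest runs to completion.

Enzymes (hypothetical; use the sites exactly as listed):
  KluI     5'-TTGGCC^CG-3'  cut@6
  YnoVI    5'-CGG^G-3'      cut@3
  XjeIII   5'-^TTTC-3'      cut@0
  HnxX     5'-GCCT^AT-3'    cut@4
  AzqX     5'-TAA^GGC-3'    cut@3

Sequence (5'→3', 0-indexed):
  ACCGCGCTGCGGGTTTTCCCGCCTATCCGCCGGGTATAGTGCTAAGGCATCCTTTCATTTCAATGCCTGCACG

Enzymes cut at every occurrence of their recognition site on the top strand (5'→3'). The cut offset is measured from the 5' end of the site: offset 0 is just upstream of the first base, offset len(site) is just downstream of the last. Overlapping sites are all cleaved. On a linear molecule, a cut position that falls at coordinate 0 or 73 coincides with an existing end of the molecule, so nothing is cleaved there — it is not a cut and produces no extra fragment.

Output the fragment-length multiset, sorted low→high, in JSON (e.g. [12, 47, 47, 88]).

[2,5,7,9,10,12,12,16]

Per-enzyme occurrences:
  KluI (TTGGCCCG, off=6): no sites
  YnoVI CGGG/3: at [9, 30] ⇒ [12, 33]
  XjeIII TTTC/0: at [14, 52, 57] ⇒ [14, 52, 57]
  HnxX GCCTAT/4: at [20] ⇒ [24]
  AzqX TAAGGC/3: at [42] ⇒ [45]

All cut coordinates (distinct, sorted): [12, 14, 24, 33, 45, 52, 57]

Fragments:
  [0,12): 12 bp
  [12,14): 2 bp
  [14,24): 10 bp
  [24,33): 9 bp
  [33,45): 12 bp
  [45,52): 7 bp
  [52,57): 5 bp
  [57,73): 16 bp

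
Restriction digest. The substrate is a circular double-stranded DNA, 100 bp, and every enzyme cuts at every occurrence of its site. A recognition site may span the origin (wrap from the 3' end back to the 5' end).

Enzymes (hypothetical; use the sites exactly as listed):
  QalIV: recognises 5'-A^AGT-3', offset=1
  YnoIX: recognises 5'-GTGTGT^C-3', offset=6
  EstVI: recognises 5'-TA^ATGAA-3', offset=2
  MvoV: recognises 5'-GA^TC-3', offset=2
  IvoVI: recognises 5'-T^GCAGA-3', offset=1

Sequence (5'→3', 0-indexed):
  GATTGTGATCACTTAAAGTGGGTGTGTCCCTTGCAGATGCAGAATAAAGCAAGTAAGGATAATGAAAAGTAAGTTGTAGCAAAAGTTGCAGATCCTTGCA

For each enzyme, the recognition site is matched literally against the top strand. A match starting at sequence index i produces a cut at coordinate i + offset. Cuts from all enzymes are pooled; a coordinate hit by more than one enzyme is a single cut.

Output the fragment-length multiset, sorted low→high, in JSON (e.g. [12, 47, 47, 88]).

[4,4,5,5,5,6,6,8,10,11,11,12,13]

Per-enzyme occurrences:
  QalIV AAGT/1: at [15, 50, 66, 70, 82] ⇒ [16, 51, 67, 71, 83]
  YnoIX GTGTGTC/6: at [21] ⇒ [27]
  EstVI TAATGAA/2: at [59] ⇒ [61]
  MvoV GATC/2: at [6, 90] ⇒ [8, 92]
  IvoVI TGCAGA/1: at [31, 37, 86, 96] ⇒ [32, 38, 87, 97]

Pooled cuts: [8, 16, 27, 32, 38, 51, 61, 67, 71, 83, 87, 92, 97]

Fragment lengths:
  8→16: 8 bp
  16→27: 11 bp
  27→32: 5 bp
  32→38: 6 bp
  38→51: 13 bp
  51→61: 10 bp
  61→67: 6 bp
  67→71: 4 bp
  71→83: 12 bp
  83→87: 4 bp
  87→92: 5 bp
  92→97: 5 bp
  97→8 (wrap): 100-97+8 = 11 bp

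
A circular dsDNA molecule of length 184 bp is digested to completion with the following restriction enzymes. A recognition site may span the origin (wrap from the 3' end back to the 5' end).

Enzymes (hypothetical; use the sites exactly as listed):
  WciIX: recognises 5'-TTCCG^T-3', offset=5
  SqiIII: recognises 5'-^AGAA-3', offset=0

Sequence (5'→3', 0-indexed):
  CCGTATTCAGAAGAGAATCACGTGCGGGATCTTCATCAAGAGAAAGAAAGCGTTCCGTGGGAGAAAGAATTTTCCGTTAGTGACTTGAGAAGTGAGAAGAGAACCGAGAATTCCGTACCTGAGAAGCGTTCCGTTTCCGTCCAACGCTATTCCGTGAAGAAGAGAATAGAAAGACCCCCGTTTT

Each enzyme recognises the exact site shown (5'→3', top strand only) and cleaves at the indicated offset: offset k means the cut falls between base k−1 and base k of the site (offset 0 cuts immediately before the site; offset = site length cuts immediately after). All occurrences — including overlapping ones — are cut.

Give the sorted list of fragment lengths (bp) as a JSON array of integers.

Per-enzyme occurrences:
  WciIX TTCCGT/5: at [52, 71, 110, 128, 134, 149, 182] ⇒ [3, 57, 76, 115, 133, 139, 154]
  SqiIII AGAA/0: at [8, 13, 40, 44, 61, 65, 87, 94, 99, 106, 121, 157, 162, 167] ⇒ [8, 13, 40, 44, 61, 65, 87, 94, 99, 106, 121, 157, 162, 167]

All cut coordinates (distinct, sorted): [3, 8, 13, 40, 44, 57, 61, 65, 76, 87, 94, 99, 106, 115, 121, 133, 139, 154, 157, 162, 167]

Fragment lengths:
  3→8: 5 bp
  8→13: 5 bp
  13→40: 27 bp
  40→44: 4 bp
  44→57: 13 bp
  57→61: 4 bp
  61→65: 4 bp
  65→76: 11 bp
  76→87: 11 bp
  87→94: 7 bp
  94→99: 5 bp
  99→106: 7 bp
  106→115: 9 bp
  115→121: 6 bp
  121→133: 12 bp
  133→139: 6 bp
  139→154: 15 bp
  154→157: 3 bp
  157→162: 5 bp
  162→167: 5 bp
  167→3 (wrap): 184-167+3 = 20 bp

[3,4,4,4,5,5,5,5,5,6,6,7,7,9,11,11,12,13,15,20,27]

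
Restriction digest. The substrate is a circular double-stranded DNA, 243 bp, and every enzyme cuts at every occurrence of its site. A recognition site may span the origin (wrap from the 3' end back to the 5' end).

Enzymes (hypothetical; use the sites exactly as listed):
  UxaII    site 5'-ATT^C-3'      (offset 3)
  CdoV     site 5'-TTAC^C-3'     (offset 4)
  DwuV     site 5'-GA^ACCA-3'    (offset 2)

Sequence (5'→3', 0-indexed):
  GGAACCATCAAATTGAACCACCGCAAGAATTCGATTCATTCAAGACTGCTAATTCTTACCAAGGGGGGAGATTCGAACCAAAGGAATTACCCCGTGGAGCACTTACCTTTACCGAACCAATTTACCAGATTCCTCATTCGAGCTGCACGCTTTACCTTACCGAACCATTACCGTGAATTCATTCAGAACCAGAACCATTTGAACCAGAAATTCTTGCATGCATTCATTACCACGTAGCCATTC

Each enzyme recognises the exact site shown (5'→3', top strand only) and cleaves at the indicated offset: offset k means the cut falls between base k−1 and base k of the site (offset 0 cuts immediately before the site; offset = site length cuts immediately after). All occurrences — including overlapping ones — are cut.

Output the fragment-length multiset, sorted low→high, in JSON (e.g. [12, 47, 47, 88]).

Scan for sites:
  UxaII (ATTC, off=3): starts [28, 33, 37, 51, 70, 128, 135, 176, 180, 209, 221, 239] → cuts [31, 36, 40, 54, 73, 131, 138, 179, 183, 212, 224, 242]
  CdoV (TTACC, off=4): starts [55, 86, 102, 108, 121, 151, 156, 167, 226] → cuts [59, 90, 106, 112, 125, 155, 160, 171, 230]
  DwuV (GAACCA, off=2): starts [1, 14, 74, 113, 161, 185, 191, 200] → cuts [3, 16, 76, 115, 163, 187, 193, 202]

All cut coordinates (distinct, sorted): [3, 16, 31, 36, 40, 54, 59, 73, 76, 90, 106, 112, 115, 125, 131, 138, 155, 160, 163, 171, 179, 183, 187, 193, 202, 212, 224, 230, 242]

Fragment lengths:
  3→16: 13 bp
  16→31: 15 bp
  31→36: 5 bp
  36→40: 4 bp
  40→54: 14 bp
  54→59: 5 bp
  59→73: 14 bp
  73→76: 3 bp
  76→90: 14 bp
  90→106: 16 bp
  106→112: 6 bp
  112→115: 3 bp
  115→125: 10 bp
  125→131: 6 bp
  131→138: 7 bp
  138→155: 17 bp
  155→160: 5 bp
  160→163: 3 bp
  163→171: 8 bp
  171→179: 8 bp
  179→183: 4 bp
  183→187: 4 bp
  187→193: 6 bp
  193→202: 9 bp
  202→212: 10 bp
  212→224: 12 bp
  224→230: 6 bp
  230→242: 12 bp
  242→3 (wrap): 243-242+3 = 4 bp

[3,3,3,4,4,4,4,5,5,5,6,6,6,6,7,8,8,9,10,10,12,12,13,14,14,14,15,16,17]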